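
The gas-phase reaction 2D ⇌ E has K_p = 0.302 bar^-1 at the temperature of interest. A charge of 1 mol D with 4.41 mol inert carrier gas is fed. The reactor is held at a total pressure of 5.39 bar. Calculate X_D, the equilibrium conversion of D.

X = 0.302

Basis: 1 mol D initially; let X = conversion of D. Extent ξ = 0.5X.
Species balance: n_D = 1 − X; n_E = 0.5X; n_I = 4.41 (inert).
n_T = Σnᵢ = 5.41 − 0.5X.
Mole fractions y_i = n_i/n_T; K_p = p_E / (p_D^2) with p_i = y_i·P.
Equating to 0.302 bar^-1 and solving on 0 < X < 1: X = 0.302.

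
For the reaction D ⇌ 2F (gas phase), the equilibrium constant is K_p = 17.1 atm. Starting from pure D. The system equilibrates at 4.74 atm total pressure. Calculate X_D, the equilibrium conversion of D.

X = 0.689

Let X = conversion of D (basis 1 mol D); extent of reaction ξ = X.
Species balance: n_D = 1 − X; n_F = 2X.
n_T = Σnᵢ = 1 + X.
With p_i = (n_i/n_T)P, K_p = p_F^2 / (p_D).
Equating to 17.1 atm and solving on 0 < X < 1: X = 0.689.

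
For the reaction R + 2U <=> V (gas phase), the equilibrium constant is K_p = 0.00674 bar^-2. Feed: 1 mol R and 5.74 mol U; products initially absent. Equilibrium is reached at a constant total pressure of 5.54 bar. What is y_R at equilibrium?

Let X = conversion of R (basis 1 mol R); extent of reaction ξ = X.
At extent ξ: n_R = 1 − X; n_U = 5.74 − 2X; n_V = X.
Summing: n_T = 6.74 − 2X.
With p_i = (n_i/n_T)P, K_p = p_V / (p_R p_U^2).
This yields a degree-3 equation in X; solving on (0,1), X = 0.129.
Then n_R = 0.871, n_T = 6.48, so y_R = 0.134.

y_R = 0.134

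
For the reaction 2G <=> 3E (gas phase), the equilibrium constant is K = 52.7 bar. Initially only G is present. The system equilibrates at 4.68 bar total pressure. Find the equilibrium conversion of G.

X = 0.716

Basis: 1 mol G initially; let X = conversion of G. Extent ξ = 0.5X.
Mole table: n_G = 1 − X; n_E = 1.5X.
n_T = Σnᵢ = 1 + 0.5X.
y_i = n_i/n_T, p_i = y_i·P. K = p_E^3 / (p_G^2).
Equating to 52.7 bar and solving on 0 < X < 1: X = 0.716.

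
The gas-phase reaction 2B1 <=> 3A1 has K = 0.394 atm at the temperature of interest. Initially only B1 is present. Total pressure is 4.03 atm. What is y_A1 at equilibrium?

y_A1 = 0.347

Let X = conversion of B1 (basis 1 mol B1); extent of reaction ξ = 0.5X.
At extent ξ: n_B1 = 1 − X; n_A1 = 1.5X.
Summing: n_T = 1 + 0.5X.
y_i = n_i/n_T, p_i = y_i·P. K = p_A1^3 / (p_B1^2).
Equating to 0.394 atm and solving on 0 < X < 1: X = 0.261.
Then n_A1 = 0.392, n_T = 1.13, so y_A1 = 0.347.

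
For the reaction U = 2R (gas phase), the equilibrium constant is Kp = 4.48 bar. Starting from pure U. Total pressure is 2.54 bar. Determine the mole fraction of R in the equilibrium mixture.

y_R = 0.712

Basis: 1 mol U initially; let X = conversion of U. Extent ξ = X.
At extent ξ: n_U = 1 − X; n_R = 2X.
Total moles n_T = 1 + X.
y_i = n_i/n_T, p_i = y_i·P. Kp = p_R^2 / (p_U).
Equating to 4.48 bar and solving on 0 < X < 1: X = 0.553.
Then n_R = 1.11, n_T = 1.55, so y_R = 0.712.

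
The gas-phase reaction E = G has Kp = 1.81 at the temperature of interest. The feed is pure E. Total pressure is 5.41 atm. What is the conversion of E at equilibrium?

X = 0.644

Basis: 1 mol E initially; let X = conversion of E. Extent ξ = X.
At extent ξ: n_E = 1 − X; n_G = X.
n_T stays at 1 (no change in mole number).
With p_i = (n_i/n_T)P, Kp = p_G / (p_E).
Equating to 1.81 and solving on 0 < X < 1: X = 0.644.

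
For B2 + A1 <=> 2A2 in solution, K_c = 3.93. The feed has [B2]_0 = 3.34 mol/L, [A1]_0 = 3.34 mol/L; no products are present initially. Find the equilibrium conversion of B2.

Let X = conversion of B2; extent ξ = 3.34·X mol/L.
Concentrations: [B2] = 3.34 − 3.34X; [A1] = 3.34 − 3.34X; [A2] = 6.68X.
K_c = [A2]^2 / ([B2] [A1]).
Setting equal to 3.93 and solving for X on (0,1) gives X = 0.498.

X = 0.498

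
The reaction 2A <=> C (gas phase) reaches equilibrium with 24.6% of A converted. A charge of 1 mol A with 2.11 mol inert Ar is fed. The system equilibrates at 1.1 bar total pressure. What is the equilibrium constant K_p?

K_p = 0.587 bar^-1

Take 1 mol A as basis and let X be its fractional conversion, so ξ = 0.5X.
Species balance: n_A = 1 − X; n_C = 0.5X; n_I = 2.11 (inert).
n_T = Σnᵢ = 3.11 − 0.5X.
At X = 0.246: n_A = 0.754, n_C = 0.123, n_T = 2.99.
p_i = (n_i/n_T)·P. K_p = p_C / (p_A^2) = 0.587 bar^-1.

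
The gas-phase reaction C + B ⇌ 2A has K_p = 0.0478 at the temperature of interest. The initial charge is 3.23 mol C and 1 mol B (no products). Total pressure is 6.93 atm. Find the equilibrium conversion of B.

Basis: 1 mol B initially; let X = conversion of B. Extent ξ = X.
Mole table: n_C = 3.23 − X; n_B = 1 − X; n_A = 2X.
n_T stays at 4.23 (no change in mole number).
Mole fractions y_i = n_i/n_T; K_p = p_A^2 / (p_C p_B) with p_i = y_i·P.
Equating to 0.0478 and solving on 0 < X < 1: X = 0.174.

X = 0.174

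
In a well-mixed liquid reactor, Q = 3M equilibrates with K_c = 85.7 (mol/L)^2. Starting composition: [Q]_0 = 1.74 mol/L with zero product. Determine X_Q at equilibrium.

X = 0.689

Let X = conversion of Q; extent ξ = 1.74·X mol/L.
Concentrations: [Q] = 1.74 − 1.74X; [M] = 5.22X.
K_c = [M]^3 / ([Q]).
Setting equal to 85.7 and solving for X on (0,1) gives X = 0.689.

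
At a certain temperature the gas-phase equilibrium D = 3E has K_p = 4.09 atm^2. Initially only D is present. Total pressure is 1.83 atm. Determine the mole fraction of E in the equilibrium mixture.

y_E = 0.709

Take 1 mol D as basis and let X be its fractional conversion, so ξ = X.
At extent ξ: n_D = 1 − X; n_E = 3X.
n_T = Σnᵢ = 1 + 2X.
Mole fractions y_i = n_i/n_T; K_p = p_E^3 / (p_D) with p_i = y_i·P.
This yields a degree-3 equation in X; solving on (0,1), X = 0.448.
Then n_E = 1.34, n_T = 1.9, so y_E = 0.709.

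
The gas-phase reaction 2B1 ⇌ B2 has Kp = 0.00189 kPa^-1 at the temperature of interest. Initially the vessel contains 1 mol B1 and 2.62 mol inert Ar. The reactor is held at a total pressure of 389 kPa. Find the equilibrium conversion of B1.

X = 0.242

Let X = conversion of B1 (basis 1 mol B1); extent of reaction ξ = 0.5X.
Species balance: n_B1 = 1 − X; n_B2 = 0.5X; n_I = 2.62 (inert).
n_T = Σnᵢ = 3.62 − 0.5X.
With p_i = (n_i/n_T)P, Kp = p_B2 / (p_B1^2).
Setting this equal to 0.00189 kPa^-1 and taking the physical root (0 < X < 1) gives X = 0.242.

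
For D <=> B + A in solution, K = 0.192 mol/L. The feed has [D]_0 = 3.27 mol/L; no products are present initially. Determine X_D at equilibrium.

X = 0.215

Let X = conversion of D; extent ξ = 3.27·X mol/L.
Concentrations: [D] = 3.27 − 3.27X; [B] = 3.27X; [A] = 3.27X.
K = [B] [A] / ([D]).
This equals 0.192 at X = 0.215 (the root in 0 < X < 1).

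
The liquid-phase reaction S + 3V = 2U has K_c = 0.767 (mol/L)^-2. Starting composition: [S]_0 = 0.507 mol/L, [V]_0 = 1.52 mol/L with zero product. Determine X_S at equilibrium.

Let X = conversion of S; extent ξ = 0.507·X mol/L.
Concentrations: [S] = 0.507 − 0.507X; [V] = 1.52 − 1.52X; [U] = 1.01X.
K_c = [U]^2 / ([S] [V]^3).
Solving K_c = 0.767 for X ∈ (0,1): X = 0.406.

X = 0.406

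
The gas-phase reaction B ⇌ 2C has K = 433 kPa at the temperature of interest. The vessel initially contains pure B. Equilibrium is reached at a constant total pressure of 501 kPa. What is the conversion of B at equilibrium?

X = 0.422

Take 1 mol B as basis and let X be its fractional conversion, so ξ = X.
Moles: n_B = 1 − X; n_C = 2X.
n_T = Σnᵢ = 1 + X.
y_i = n_i/n_T, p_i = y_i·P. K = p_C^2 / (p_B).
Equating to 433 kPa and solving on 0 < X < 1: X = 0.422.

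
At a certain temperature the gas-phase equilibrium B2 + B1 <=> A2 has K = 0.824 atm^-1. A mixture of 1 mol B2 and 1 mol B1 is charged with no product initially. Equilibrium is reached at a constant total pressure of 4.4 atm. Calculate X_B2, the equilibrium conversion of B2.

X = 0.535

Take 1 mol B2 as basis and let X be its fractional conversion, so ξ = X.
Mole table: n_B2 = 1 − X; n_B1 = 1 − X; n_A2 = X.
Total moles n_T = 2 − X.
Mole fractions y_i = n_i/n_T; K = p_A2 / (p_B2 p_B1) with p_i = y_i·P.
Substituting and setting equal to 0.824 atm^-1 gives a polynomial in X; the root in (0,1) is X = 0.535.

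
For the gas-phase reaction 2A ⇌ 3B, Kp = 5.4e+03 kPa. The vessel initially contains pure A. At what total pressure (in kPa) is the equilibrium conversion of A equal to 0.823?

Basis: 1 mol A initially; let X = conversion of A. Extent ξ = 0.5X.
Species balance: n_A = 1 − X; n_B = 1.5X.
n_T = Σnᵢ = 1 + 0.5X.
Kp = p_B^3 / (p_A^2) with p_i = (n_i/n_T)·P.
At X = 0.823: the mole-fraction product g(X) = Π y_i^ν_i = 42.54. Since Kp = g(X)·P^{1}, P = (Kp/g)^(1/1) = (5.4e+03/42.54)^(1/1) = 127 kPa.

P = 127 kPa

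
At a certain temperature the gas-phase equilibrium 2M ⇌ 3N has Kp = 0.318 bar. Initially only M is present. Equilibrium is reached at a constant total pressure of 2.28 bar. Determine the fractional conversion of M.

X = 0.288

Basis: 1 mol M initially; let X = conversion of M. Extent ξ = 0.5X.
At extent ξ: n_M = 1 − X; n_N = 1.5X.
n_T = Σnᵢ = 1 + 0.5X.
Mole fractions y_i = n_i/n_T; Kp = p_N^3 / (p_M^2) with p_i = y_i·P.
Setting this equal to 0.318 bar and taking the physical root (0 < X < 1) gives X = 0.288.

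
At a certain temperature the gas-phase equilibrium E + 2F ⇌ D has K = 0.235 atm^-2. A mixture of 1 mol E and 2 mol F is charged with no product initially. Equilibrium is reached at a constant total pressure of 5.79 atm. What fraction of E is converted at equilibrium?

X = 0.605

Let X = conversion of E (basis 1 mol E); extent of reaction ξ = X.
At extent ξ: n_E = 1 − X; n_F = 2 − 2X; n_D = X.
Summing: n_T = 3 − 2X.
With p_i = (n_i/n_T)P, K = p_D / (p_E p_F^2).
Setting this equal to 0.235 atm^-2 and taking the physical root (0 < X < 1) gives X = 0.605.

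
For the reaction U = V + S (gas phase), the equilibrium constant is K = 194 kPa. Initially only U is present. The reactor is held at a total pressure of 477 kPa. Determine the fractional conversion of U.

Basis: 1 mol U initially; let X = conversion of U. Extent ξ = X.
Moles: n_U = 1 − X; n_V = X; n_S = X.
n_T = Σnᵢ = 1 + X.
Mole fractions y_i = n_i/n_T; K = p_V p_S / (p_U) with p_i = y_i·P.
Setting this equal to 194 kPa and taking the physical root (0 < X < 1) gives X = 0.538.

X = 0.538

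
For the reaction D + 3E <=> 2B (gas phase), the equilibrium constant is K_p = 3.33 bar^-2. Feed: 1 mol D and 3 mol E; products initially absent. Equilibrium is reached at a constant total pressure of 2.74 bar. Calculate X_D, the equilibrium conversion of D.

X = 0.635

Take 1 mol D as basis and let X be its fractional conversion, so ξ = X.
Species balance: n_D = 1 − X; n_E = 3 − 3X; n_B = 2X.
Summing: n_T = 4 − 2X.
y_i = n_i/n_T, p_i = y_i·P. K_p = p_B^2 / (p_D p_E^3).
Equating to 3.33 bar^-2 and solving on 0 < X < 1: X = 0.635.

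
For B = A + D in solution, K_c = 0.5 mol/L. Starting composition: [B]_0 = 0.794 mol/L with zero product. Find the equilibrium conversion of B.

Let X = conversion of B; extent ξ = 0.794·X mol/L.
Concentrations: [B] = 0.794 − 0.794X; [A] = 0.794X; [D] = 0.794X.
K_c = [A] [D] / ([B]).
Setting equal to 0.5 and solving for X on (0,1) gives X = 0.539.

X = 0.539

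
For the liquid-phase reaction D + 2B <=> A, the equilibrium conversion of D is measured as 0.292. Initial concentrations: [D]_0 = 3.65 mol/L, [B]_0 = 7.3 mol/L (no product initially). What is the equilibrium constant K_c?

K_c = 0.0154 (mol/L)^-2

Let X = conversion of D.
Concentrations: [D] = 3.65 − 3.65X; [B] = 7.3 − 7.3X; [A] = 3.65X.
At X = 0.292: [D] = 2.58, [B] = 5.17, [A] = 1.07.
K_c = [A] / ([D] [B]^2) = 0.0154 (mol/L)^-2.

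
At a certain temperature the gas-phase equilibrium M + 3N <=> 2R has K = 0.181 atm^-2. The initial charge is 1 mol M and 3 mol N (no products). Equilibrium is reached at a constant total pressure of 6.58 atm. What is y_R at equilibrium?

Take 1 mol M as basis and let X be its fractional conversion, so ξ = X.
Moles: n_M = 1 − X; n_N = 3 − 3X; n_R = 2X.
Total moles n_T = 4 − 2X.
Mole fractions y_i = n_i/n_T; K = p_R^2 / (p_M p_N^3) with p_i = y_i·P.
This yields a degree-4 equation in X; solving on (0,1), X = 0.536.
Then n_R = 1.07, n_T = 2.93, so y_R = 0.366.

y_R = 0.366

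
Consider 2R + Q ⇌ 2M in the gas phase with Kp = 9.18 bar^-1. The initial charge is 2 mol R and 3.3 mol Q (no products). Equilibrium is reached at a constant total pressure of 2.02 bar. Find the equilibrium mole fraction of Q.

y_Q = 0.559

Take 2 mol R as basis and let X be its fractional conversion, so ξ = X.
Species balance: n_R = 2 − 2X; n_Q = 3.3 − X; n_M = 2X.
n_T = Σnᵢ = 5.3 − X.
With p_i = (n_i/n_T)P, Kp = p_M^2 / (p_R^2 p_Q).
Substituting and setting equal to 9.18 bar^-1 gives a polynomial in X; the root in (0,1) is X = 0.763.
Then n_Q = 2.54, n_T = 4.54, so y_Q = 0.559.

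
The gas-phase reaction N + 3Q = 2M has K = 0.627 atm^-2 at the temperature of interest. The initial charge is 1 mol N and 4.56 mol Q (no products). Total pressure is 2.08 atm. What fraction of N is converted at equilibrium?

X = 0.578

Take 1 mol N as basis and let X be its fractional conversion, so ξ = X.
Moles: n_N = 1 − X; n_Q = 4.56 − 3X; n_M = 2X.
Total moles n_T = 5.56 − 2X.
y_i = n_i/n_T, p_i = y_i·P. K = p_M^2 / (p_N p_Q^3).
This yields a degree-4 equation in X; solving on (0,1), X = 0.578.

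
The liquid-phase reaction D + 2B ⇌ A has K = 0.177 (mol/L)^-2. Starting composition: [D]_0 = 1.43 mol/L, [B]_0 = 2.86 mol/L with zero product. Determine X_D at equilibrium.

X = 0.367

Let X = conversion of D; extent ξ = 1.43·X mol/L.
Concentrations: [D] = 1.43 − 1.43X; [B] = 2.86 − 2.86X; [A] = 1.43X.
K = [A] / ([D] [B]^2).
This equals 0.177 at X = 0.367 (the root in 0 < X < 1).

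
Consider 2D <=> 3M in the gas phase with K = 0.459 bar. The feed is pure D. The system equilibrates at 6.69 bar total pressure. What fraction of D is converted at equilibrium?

Basis: 1 mol D initially; let X = conversion of D. Extent ξ = 0.5X.
Moles: n_D = 1 − X; n_M = 1.5X.
n_T = Σnᵢ = 1 + 0.5X.
y_i = n_i/n_T, p_i = y_i·P. K = p_M^3 / (p_D^2).
Setting this equal to 0.459 bar and taking the physical root (0 < X < 1) gives X = 0.237.

X = 0.237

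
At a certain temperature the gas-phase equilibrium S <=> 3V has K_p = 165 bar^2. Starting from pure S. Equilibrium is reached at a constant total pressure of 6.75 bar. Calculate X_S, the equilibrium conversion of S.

Take 1 mol S as basis and let X be its fractional conversion, so ξ = X.
Species balance: n_S = 1 − X; n_V = 3X.
Summing: n_T = 1 + 2X.
With p_i = (n_i/n_T)P, K_p = p_V^3 / (p_S).
Setting this equal to 165 bar^2 and taking the physical root (0 < X < 1) gives X = 0.632.

X = 0.632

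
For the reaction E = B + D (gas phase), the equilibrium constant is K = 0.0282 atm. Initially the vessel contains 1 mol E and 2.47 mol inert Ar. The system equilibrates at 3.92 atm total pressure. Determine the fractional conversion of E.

X = 0.149

Let X = conversion of E (basis 1 mol E); extent of reaction ξ = X.
At extent ξ: n_E = 1 − X; n_B = X; n_D = X; n_I = 2.47 (inert).
Total moles n_T = 3.47 + X.
y_i = n_i/n_T, p_i = y_i·P. K = p_B p_D / (p_E).
Equating to 0.0282 atm and solving on 0 < X < 1: X = 0.149.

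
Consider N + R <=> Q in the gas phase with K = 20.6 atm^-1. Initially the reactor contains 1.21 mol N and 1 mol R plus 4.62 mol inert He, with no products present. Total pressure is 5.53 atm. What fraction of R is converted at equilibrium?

Take 1 mol R as basis and let X be its fractional conversion, so ξ = X.
Species balance: n_N = 1.21 − X; n_R = 1 − X; n_Q = X; n_I = 4.62 (inert).
Total moles n_T = 6.83 − X.
Mole fractions y_i = n_i/n_T; K = p_Q / (p_N p_R) with p_i = y_i·P.
Substituting and setting equal to 20.6 atm^-1 gives a polynomial in X; the root in (0,1) is X = 0.867.

X = 0.867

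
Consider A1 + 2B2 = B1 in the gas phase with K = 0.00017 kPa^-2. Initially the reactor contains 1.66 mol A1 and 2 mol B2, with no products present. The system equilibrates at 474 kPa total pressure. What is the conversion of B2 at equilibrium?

X = 0.838

Take 2 mol B2 as basis and let X be its fractional conversion, so ξ = X.
At extent ξ: n_A1 = 1.66 − X; n_B2 = 2 − 2X; n_B1 = X.
Summing: n_T = 3.66 − 2X.
Mole fractions y_i = n_i/n_T; K = p_B1 / (p_A1 p_B2^2) with p_i = y_i·P.
Substituting and setting equal to 0.00017 kPa^-2 gives a polynomial in X; the root in (0,1) is X = 0.838.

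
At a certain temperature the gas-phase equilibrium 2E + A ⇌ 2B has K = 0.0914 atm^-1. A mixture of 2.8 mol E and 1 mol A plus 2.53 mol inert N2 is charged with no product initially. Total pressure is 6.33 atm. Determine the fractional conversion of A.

X = 0.290

Let X = conversion of A (basis 1 mol A); extent of reaction ξ = X.
Mole table: n_E = 2.8 − 2X; n_A = 1 − X; n_B = 2X; n_I = 2.53 (inert).
n_T = Σnᵢ = 6.33 − X.
Mole fractions y_i = n_i/n_T; K = p_B^2 / (p_E^2 p_A) with p_i = y_i·P.
Substituting and setting equal to 0.0914 atm^-1 gives a polynomial in X; the root in (0,1) is X = 0.290.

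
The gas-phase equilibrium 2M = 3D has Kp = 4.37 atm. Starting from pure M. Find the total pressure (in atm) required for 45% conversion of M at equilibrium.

P = 5.27 atm

Basis: 1 mol M initially; let X = conversion of M. Extent ξ = 0.5X.
Moles: n_M = 1 − X; n_D = 1.5X.
Total moles n_T = 1 + 0.5X.
Kp = p_D^3 / (p_M^2) with p_i = (n_i/n_T)·P.
At X = 0.45: the mole-fraction product g(X) = Π y_i^ν_i = 0.8299. Since Kp = g(X)·P^{1}, P = (Kp/g)^(1/1) = (4.37/0.8299)^(1/1) = 5.27 atm.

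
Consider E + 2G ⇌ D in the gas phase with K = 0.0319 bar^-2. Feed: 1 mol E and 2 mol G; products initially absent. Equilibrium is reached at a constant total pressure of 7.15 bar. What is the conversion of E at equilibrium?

X = 0.344

Let X = conversion of E (basis 1 mol E); extent of reaction ξ = X.
Species balance: n_E = 1 − X; n_G = 2 − 2X; n_D = X.
Summing: n_T = 3 − 2X.
With p_i = (n_i/n_T)P, K = p_D / (p_E p_G^2).
This yields a degree-3 equation in X; solving on (0,1), X = 0.344.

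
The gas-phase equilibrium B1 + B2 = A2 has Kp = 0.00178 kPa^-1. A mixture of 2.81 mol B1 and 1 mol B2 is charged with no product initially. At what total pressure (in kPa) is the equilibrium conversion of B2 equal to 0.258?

P = 272 kPa

Basis: 1 mol B2 initially; let X = conversion of B2. Extent ξ = X.
Moles: n_B1 = 2.81 − X; n_B2 = 1 − X; n_A2 = X.
Total moles n_T = 3.81 − X.
Kp = p_A2 / (p_B1 p_B2) with p_i = (n_i/n_T)·P.
At X = 0.258: the mole-fraction product g(X) = Π y_i^ν_i = 0.484. Since Kp = g(X)·P^{-1}, P = (g/Kp)^(1/1) = (0.484/0.00178)^(1/1) = 272 kPa.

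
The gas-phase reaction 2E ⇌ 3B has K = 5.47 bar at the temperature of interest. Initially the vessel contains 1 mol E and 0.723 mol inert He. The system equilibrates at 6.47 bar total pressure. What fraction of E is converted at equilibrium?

Take 1 mol E as basis and let X be its fractional conversion, so ξ = 0.5X.
Species balance: n_E = 1 − X; n_B = 1.5X; n_I = 0.723 (inert).
Total moles n_T = 1.72 + 0.5X.
With p_i = (n_i/n_T)P, K = p_B^3 / (p_E^2).
This yields a degree-3 equation in X; solving on (0,1), X = 0.499.

X = 0.499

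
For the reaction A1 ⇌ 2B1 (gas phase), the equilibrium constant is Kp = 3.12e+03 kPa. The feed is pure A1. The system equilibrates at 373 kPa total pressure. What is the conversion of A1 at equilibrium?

X = 0.822

Basis: 1 mol A1 initially; let X = conversion of A1. Extent ξ = X.
Mole table: n_A1 = 1 − X; n_B1 = 2X.
Total moles n_T = 1 + X.
Mole fractions y_i = n_i/n_T; Kp = p_B1^2 / (p_A1) with p_i = y_i·P.
Setting this equal to 3.12e+03 kPa and taking the physical root (0 < X < 1) gives X = 0.822.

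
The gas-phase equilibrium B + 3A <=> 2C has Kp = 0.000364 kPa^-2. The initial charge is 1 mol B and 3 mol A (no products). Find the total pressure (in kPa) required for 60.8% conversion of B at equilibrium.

P = 222 kPa

Let X = conversion of B (basis 1 mol B); extent of reaction ξ = X.
Species balance: n_B = 1 − X; n_A = 3 − 3X; n_C = 2X.
n_T = Σnᵢ = 4 − 2X.
Kp = p_C^2 / (p_B p_A^3) with p_i = (n_i/n_T)·P.
At X = 0.608: the mole-fraction product g(X) = Π y_i^ν_i = 17.98. Since Kp = g(X)·P^{-2}, P = (g/Kp)^(1/2) = (17.98/0.000364)^(1/2) = 222 kPa.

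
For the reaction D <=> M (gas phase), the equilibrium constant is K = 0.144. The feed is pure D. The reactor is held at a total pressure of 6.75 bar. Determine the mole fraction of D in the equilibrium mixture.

Basis: 1 mol D initially; let X = conversion of D. Extent ξ = X.
Species balance: n_D = 1 − X; n_M = X.
Total moles n_T = 1 (Δν = 0, constant).
With p_i = (n_i/n_T)P, K = p_M / (p_D).
Substituting and setting equal to 0.144 gives a polynomial in X; the root in (0,1) is X = 0.126.
Then n_D = 0.874, n_T = 1, so y_D = 0.874.

y_D = 0.874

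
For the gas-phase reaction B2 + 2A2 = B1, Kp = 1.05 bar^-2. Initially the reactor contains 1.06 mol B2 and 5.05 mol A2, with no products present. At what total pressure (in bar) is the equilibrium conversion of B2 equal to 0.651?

P = 1.72 bar

Let X = conversion of B2 (basis 1.06 mol B2); extent of reaction ξ = 1.06X.
Moles: n_B2 = 1.06 − 1.06X; n_A2 = 5.05 − 2.12X; n_B1 = 1.06X.
Summing: n_T = 6.11 − 2.12X.
Kp = p_B1 / (p_B2 p_A2^2) with p_i = (n_i/n_T)·P.
At X = 0.651: the mole-fraction product g(X) = Π y_i^ν_i = 3.099. Since Kp = g(X)·P^{-2}, P = (g/Kp)^(1/2) = (3.099/1.05)^(1/2) = 1.72 bar.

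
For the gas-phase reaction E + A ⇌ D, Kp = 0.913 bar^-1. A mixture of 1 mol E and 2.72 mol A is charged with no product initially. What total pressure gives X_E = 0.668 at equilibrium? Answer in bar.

Take 1 mol E as basis and let X be its fractional conversion, so ξ = X.
Mole table: n_E = 1 − X; n_A = 2.72 − X; n_D = X.
n_T = Σnᵢ = 3.72 − X.
Kp = p_D / (p_E p_A) with p_i = (n_i/n_T)·P.
At X = 0.668: the mole-fraction product g(X) = Π y_i^ν_i = 2.993. Since Kp = g(X)·P^{-1}, P = (g/Kp)^(1/1) = (2.993/0.913)^(1/1) = 3.28 bar.

P = 3.28 bar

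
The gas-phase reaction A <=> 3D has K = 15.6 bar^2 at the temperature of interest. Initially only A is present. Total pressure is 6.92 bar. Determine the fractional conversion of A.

Let X = conversion of A (basis 1 mol A); extent of reaction ξ = X.
At extent ξ: n_A = 1 − X; n_D = 3X.
Total moles n_T = 1 + 2X.
With p_i = (n_i/n_T)P, K = p_D^3 / (p_A).
Setting this equal to 15.6 bar^2 and taking the physical root (0 < X < 1) gives X = 0.276.

X = 0.276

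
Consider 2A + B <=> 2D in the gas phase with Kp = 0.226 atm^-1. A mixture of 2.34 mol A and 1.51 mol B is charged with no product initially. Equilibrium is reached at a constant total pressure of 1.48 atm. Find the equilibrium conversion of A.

X = 0.253

Basis: 2.34 mol A initially; let X = conversion of A. Extent ξ = 1.17X.
At extent ξ: n_A = 2.34 − 2.34X; n_B = 1.51 − 1.17X; n_D = 2.34X.
n_T = Σnᵢ = 3.85 − 1.17X.
With p_i = (n_i/n_T)P, Kp = p_D^2 / (p_A^2 p_B).
Setting this equal to 0.226 atm^-1 and taking the physical root (0 < X < 1) gives X = 0.253.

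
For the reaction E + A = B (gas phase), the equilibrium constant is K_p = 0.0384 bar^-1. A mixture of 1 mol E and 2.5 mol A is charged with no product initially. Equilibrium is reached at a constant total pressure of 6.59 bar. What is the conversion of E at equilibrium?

Let X = conversion of E (basis 1 mol E); extent of reaction ξ = X.
Moles: n_E = 1 − X; n_A = 2.5 − X; n_B = X.
n_T = Σnᵢ = 3.5 − X.
Mole fractions y_i = n_i/n_T; K_p = p_B / (p_E p_A) with p_i = y_i·P.
Substituting and setting equal to 0.0384 bar^-1 gives a polynomial in X; the root in (0,1) is X = 0.151.

X = 0.151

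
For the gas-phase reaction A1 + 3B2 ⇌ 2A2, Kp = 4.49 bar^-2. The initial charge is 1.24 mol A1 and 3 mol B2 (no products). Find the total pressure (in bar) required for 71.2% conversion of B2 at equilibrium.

P = 3.24 bar

Take 3 mol B2 as basis and let X be its fractional conversion, so ξ = X.
Moles: n_A1 = 1.24 − X; n_B2 = 3 − 3X; n_A2 = 2X.
Total moles n_T = 4.24 − 2X.
Kp = p_A2^2 / (p_A1 p_B2^3) with p_i = (n_i/n_T)·P.
At X = 0.712: the mole-fraction product g(X) = Π y_i^ν_i = 47.22. Since Kp = g(X)·P^{-2}, P = (g/Kp)^(1/2) = (47.22/4.49)^(1/2) = 3.24 bar.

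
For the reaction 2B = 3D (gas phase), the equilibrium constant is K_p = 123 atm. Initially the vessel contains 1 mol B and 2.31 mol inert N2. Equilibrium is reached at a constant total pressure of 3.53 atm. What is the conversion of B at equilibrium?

Basis: 1 mol B initially; let X = conversion of B. Extent ξ = 0.5X.
Mole table: n_B = 1 − X; n_D = 1.5X; n_I = 2.31 (inert).
n_T = Σnᵢ = 3.31 + 0.5X.
Mole fractions y_i = n_i/n_T; K_p = p_D^3 / (p_B^2) with p_i = y_i·P.
Equating to 123 atm and solving on 0 < X < 1: X = 0.870.

X = 0.870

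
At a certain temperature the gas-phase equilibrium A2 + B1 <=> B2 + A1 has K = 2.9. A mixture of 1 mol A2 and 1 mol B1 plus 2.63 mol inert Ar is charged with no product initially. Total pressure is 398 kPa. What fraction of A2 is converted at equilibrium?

Take 1 mol A2 as basis and let X be its fractional conversion, so ξ = X.
Moles: n_A2 = 1 − X; n_B1 = 1 − X; n_B2 = X; n_A1 = X; n_I = 2.63 (inert).
Total moles n_T = 4.63 (Δν = 0, constant).
y_i = n_i/n_T, p_i = y_i·P. K = p_B2 p_A1 / (p_A2 p_B1).
Substituting and setting equal to 2.9 gives a polynomial in X; the root in (0,1) is X = 0.630.

X = 0.630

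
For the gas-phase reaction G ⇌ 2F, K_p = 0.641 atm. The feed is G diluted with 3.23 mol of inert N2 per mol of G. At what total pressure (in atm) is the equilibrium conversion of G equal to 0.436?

P = 2.22 atm

Let X = conversion of G (basis 1 mol G); extent of reaction ξ = X.
Species balance: n_G = 1 − X; n_F = 2X; n_I = 3.23 (inert).
n_T = Σnᵢ = 4.23 + X.
K_p = p_F^2 / (p_G) with p_i = (n_i/n_T)·P.
At X = 0.436: the mole-fraction product g(X) = Π y_i^ν_i = 0.2889. Since K_p = g(X)·P^{1}, P = (K_p/g)^(1/1) = (0.641/0.2889)^(1/1) = 2.22 atm.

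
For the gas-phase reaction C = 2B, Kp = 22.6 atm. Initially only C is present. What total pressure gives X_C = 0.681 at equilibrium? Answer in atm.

Basis: 1 mol C initially; let X = conversion of C. Extent ξ = X.
Species balance: n_C = 1 − X; n_B = 2X.
Total moles n_T = 1 + X.
Kp = p_B^2 / (p_C) with p_i = (n_i/n_T)·P.
At X = 0.681: the mole-fraction product g(X) = Π y_i^ν_i = 3.459. Since Kp = g(X)·P^{1}, P = (Kp/g)^(1/1) = (22.6/3.459)^(1/1) = 6.53 atm.

P = 6.53 atm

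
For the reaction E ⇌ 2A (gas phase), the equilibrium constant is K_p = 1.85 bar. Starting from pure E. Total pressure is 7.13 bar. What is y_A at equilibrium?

y_A = 0.396

Basis: 1 mol E initially; let X = conversion of E. Extent ξ = X.
Mole table: n_E = 1 − X; n_A = 2X.
n_T = Σnᵢ = 1 + X.
With p_i = (n_i/n_T)P, K_p = p_A^2 / (p_E).
This yields a degree-2 equation in X; solving on (0,1), X = 0.247.
Then n_A = 0.494, n_T = 1.25, so y_A = 0.396.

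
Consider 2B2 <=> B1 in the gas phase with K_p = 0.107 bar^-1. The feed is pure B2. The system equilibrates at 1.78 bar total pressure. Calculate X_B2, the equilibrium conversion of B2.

Basis: 1 mol B2 initially; let X = conversion of B2. Extent ξ = 0.5X.
Species balance: n_B2 = 1 − X; n_B1 = 0.5X.
n_T = Σnᵢ = 1 − 0.5X.
y_i = n_i/n_T, p_i = y_i·P. K_p = p_B1 / (p_B2^2).
Equating to 0.107 bar^-1 and solving on 0 < X < 1: X = 0.247.

X = 0.247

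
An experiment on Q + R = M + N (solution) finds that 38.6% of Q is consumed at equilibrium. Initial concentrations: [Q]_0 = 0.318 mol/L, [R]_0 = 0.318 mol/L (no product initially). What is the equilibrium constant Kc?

Kc = 0.395

Let X = conversion of Q.
Concentrations: [Q] = 0.318 − 0.318X; [R] = 0.318 − 0.318X; [M] = 0.318X; [N] = 0.318X.
At X = 0.386: [Q] = 0.195, [R] = 0.195, [M] = 0.123, [N] = 0.123.
Kc = [M] [N] / ([Q] [R]) = 0.395.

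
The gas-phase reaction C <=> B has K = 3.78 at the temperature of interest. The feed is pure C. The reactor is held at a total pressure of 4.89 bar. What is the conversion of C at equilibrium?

X = 0.791

Let X = conversion of C (basis 1 mol C); extent of reaction ξ = X.
Species balance: n_C = 1 − X; n_B = X.
n_T stays at 1 (no change in mole number).
Mole fractions y_i = n_i/n_T; K = p_B / (p_C) with p_i = y_i·P.
This yields a degree-1 equation in X; solving on (0,1), X = 0.791.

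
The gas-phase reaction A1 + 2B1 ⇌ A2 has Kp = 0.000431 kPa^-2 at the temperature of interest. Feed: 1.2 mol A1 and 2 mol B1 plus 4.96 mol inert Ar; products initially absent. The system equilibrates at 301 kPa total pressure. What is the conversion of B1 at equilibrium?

X = 0.509

Let X = conversion of B1 (basis 2 mol B1); extent of reaction ξ = X.
Species balance: n_A1 = 1.2 − X; n_B1 = 2 − 2X; n_A2 = X; n_I = 4.96 (inert).
Total moles n_T = 8.16 − 2X.
y_i = n_i/n_T, p_i = y_i·P. Kp = p_A2 / (p_A1 p_B1^2).
Substituting and setting equal to 0.000431 kPa^-2 gives a polynomial in X; the root in (0,1) is X = 0.509.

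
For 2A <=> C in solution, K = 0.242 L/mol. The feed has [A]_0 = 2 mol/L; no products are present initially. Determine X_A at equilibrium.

X = 0.376

Let X = conversion of A; extent ξ = 2X/2 mol/L.
Concentrations: [A] = 2 − 2X; [C] = 1X.
K = [C] / ([A]^2).
Solving K = 0.242 for X ∈ (0,1): X = 0.376.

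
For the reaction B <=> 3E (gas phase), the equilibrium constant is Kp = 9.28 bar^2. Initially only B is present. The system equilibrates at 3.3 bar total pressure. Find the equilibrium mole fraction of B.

Take 1 mol B as basis and let X be its fractional conversion, so ξ = X.
Moles: n_B = 1 − X; n_E = 3X.
Total moles n_T = 1 + 2X.
With p_i = (n_i/n_T)P, Kp = p_E^3 / (p_B).
Equating to 9.28 bar^2 and solving on 0 < X < 1: X = 0.394.
Then n_B = 0.606, n_T = 1.79, so y_B = 0.339.

y_B = 0.339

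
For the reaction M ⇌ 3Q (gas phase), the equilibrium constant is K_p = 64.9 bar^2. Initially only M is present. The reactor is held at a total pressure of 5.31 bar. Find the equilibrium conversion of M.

X = 0.553

Take 1 mol M as basis and let X be its fractional conversion, so ξ = X.
Moles: n_M = 1 − X; n_Q = 3X.
Summing: n_T = 1 + 2X.
Mole fractions y_i = n_i/n_T; K_p = p_Q^3 / (p_M) with p_i = y_i·P.
Setting this equal to 64.9 bar^2 and taking the physical root (0 < X < 1) gives X = 0.553.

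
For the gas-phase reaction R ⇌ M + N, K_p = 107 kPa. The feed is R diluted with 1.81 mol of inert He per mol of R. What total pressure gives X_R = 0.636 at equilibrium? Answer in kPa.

Let X = conversion of R (basis 1 mol R); extent of reaction ξ = X.
Species balance: n_R = 1 − X; n_M = X; n_N = X; n_I = 1.81 (inert).
n_T = Σnᵢ = 2.81 + X.
K_p = p_M p_N / (p_R) with p_i = (n_i/n_T)·P.
At X = 0.636: the mole-fraction product g(X) = Π y_i^ν_i = 0.3225. Since K_p = g(X)·P^{1}, P = (K_p/g)^(1/1) = (107/0.3225)^(1/1) = 332 kPa.

P = 332 kPa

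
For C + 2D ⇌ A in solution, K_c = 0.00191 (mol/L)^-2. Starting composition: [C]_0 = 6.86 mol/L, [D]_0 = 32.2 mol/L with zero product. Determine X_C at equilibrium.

Let X = conversion of C; extent ξ = 6.86·X mol/L.
Concentrations: [C] = 6.86 − 6.86X; [D] = 32.2 − 13.7X; [A] = 6.86X.
K_c = [A] / ([C] [D]^2).
This equals 0.00191 at X = 0.540 (the root in 0 < X < 1).

X = 0.540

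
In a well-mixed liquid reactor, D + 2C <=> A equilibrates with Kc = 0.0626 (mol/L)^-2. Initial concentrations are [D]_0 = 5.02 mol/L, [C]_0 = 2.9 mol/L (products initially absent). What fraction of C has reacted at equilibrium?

X = 0.460

Let X = conversion of C; extent ξ = 2.9X/2 mol/L.
Concentrations: [D] = 5.02 − 1.45X; [C] = 2.9 − 2.9X; [A] = 1.45X.
Kc = [A] / ([D] [C]^2).
Equating to 0.0626 (mol/L)^-2: the physical root is X = 0.460.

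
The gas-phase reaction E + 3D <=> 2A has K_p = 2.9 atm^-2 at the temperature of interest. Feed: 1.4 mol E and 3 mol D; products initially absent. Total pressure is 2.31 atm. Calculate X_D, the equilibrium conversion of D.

X = 0.634

Take 3 mol D as basis and let X be its fractional conversion, so ξ = X.
Mole table: n_E = 1.4 − X; n_D = 3 − 3X; n_A = 2X.
n_T = Σnᵢ = 4.4 − 2X.
Mole fractions y_i = n_i/n_T; K_p = p_A^2 / (p_E p_D^3) with p_i = y_i·P.
Equating to 2.9 atm^-2 and solving on 0 < X < 1: X = 0.634.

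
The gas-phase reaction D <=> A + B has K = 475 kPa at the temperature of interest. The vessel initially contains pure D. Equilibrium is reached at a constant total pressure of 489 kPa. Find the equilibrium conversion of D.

X = 0.702

Take 1 mol D as basis and let X be its fractional conversion, so ξ = X.
Moles: n_D = 1 − X; n_A = X; n_B = X.
n_T = Σnᵢ = 1 + X.
Mole fractions y_i = n_i/n_T; K = p_A p_B / (p_D) with p_i = y_i·P.
Substituting and setting equal to 475 kPa gives a polynomial in X; the root in (0,1) is X = 0.702.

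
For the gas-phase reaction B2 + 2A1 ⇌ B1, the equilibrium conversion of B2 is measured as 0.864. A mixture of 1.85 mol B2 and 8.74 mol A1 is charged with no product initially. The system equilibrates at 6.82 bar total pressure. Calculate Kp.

Let X = conversion of B2 (basis 1.85 mol B2); extent of reaction ξ = 1.85X.
Species balance: n_B2 = 1.85 − 1.85X; n_A1 = 8.74 − 3.7X; n_B1 = 1.85X.
Total moles n_T = 10.6 − 3.7X.
At X = 0.864: n_B2 = 0.252, n_A1 = 5.54, n_B1 = 1.6, n_T = 7.39.
p_i = (n_i/n_T)·P. Kp = p_B1 / (p_B2 p_A1^2) = 0.243 bar^-2.

Kp = 0.243 bar^-2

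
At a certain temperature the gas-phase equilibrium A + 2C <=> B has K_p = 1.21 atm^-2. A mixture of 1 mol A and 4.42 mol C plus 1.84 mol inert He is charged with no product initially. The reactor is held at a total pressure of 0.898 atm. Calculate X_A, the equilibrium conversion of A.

X = 0.247

Let X = conversion of A (basis 1 mol A); extent of reaction ξ = X.
Mole table: n_A = 1 − X; n_C = 4.42 − 2X; n_B = X; n_I = 1.84 (inert).
n_T = Σnᵢ = 7.26 − 2X.
Mole fractions y_i = n_i/n_T; K_p = p_B / (p_A p_C^2) with p_i = y_i·P.
This yields a degree-3 equation in X; solving on (0,1), X = 0.247.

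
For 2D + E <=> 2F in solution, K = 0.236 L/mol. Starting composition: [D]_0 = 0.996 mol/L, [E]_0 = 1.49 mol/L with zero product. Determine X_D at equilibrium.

X = 0.358

Let X = conversion of D; extent ξ = 0.996X/2 mol/L.
Concentrations: [D] = 0.996 − 0.996X; [E] = 1.49 − 0.498X; [F] = 0.996X.
K = [F]^2 / ([D]^2 [E]).
Equating to 0.236 L/mol: the physical root is X = 0.358.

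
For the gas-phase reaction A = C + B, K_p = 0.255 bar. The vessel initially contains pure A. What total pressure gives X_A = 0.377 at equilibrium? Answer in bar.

Let X = conversion of A (basis 1 mol A); extent of reaction ξ = X.
Mole table: n_A = 1 − X; n_C = X; n_B = X.
n_T = Σnᵢ = 1 + X.
K_p = p_C p_B / (p_A) with p_i = (n_i/n_T)·P.
At X = 0.377: the mole-fraction product g(X) = Π y_i^ν_i = 0.1657. Since K_p = g(X)·P^{1}, P = (K_p/g)^(1/1) = (0.255/0.1657)^(1/1) = 1.54 bar.

P = 1.54 bar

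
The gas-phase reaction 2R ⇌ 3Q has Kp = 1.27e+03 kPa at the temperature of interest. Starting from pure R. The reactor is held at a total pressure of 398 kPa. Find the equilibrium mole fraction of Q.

y_Q = 0.684

Let X = conversion of R (basis 1 mol R); extent of reaction ξ = 0.5X.
Species balance: n_R = 1 − X; n_Q = 1.5X.
Total moles n_T = 1 + 0.5X.
Mole fractions y_i = n_i/n_T; Kp = p_Q^3 / (p_R^2) with p_i = y_i·P.
Substituting and setting equal to 1.27e+03 kPa gives a polynomial in X; the root in (0,1) is X = 0.590.
Then n_Q = 0.885, n_T = 1.3, so y_Q = 0.684.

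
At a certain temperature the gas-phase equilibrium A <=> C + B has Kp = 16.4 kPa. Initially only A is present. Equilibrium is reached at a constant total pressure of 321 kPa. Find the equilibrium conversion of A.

X = 0.220

Take 1 mol A as basis and let X be its fractional conversion, so ξ = X.
Moles: n_A = 1 − X; n_C = X; n_B = X.
Total moles n_T = 1 + X.
Mole fractions y_i = n_i/n_T; Kp = p_C p_B / (p_A) with p_i = y_i·P.
Setting this equal to 16.4 kPa and taking the physical root (0 < X < 1) gives X = 0.220.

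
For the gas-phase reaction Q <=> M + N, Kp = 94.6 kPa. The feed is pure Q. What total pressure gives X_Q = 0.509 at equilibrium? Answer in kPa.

P = 271 kPa

Let X = conversion of Q (basis 1 mol Q); extent of reaction ξ = X.
Species balance: n_Q = 1 − X; n_M = X; n_N = X.
Total moles n_T = 1 + X.
Kp = p_M p_N / (p_Q) with p_i = (n_i/n_T)·P.
At X = 0.509: the mole-fraction product g(X) = Π y_i^ν_i = 0.3497. Since Kp = g(X)·P^{1}, P = (Kp/g)^(1/1) = (94.6/0.3497)^(1/1) = 271 kPa.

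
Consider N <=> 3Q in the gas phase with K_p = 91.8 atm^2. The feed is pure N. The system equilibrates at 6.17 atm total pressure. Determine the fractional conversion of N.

Take 1 mol N as basis and let X be its fractional conversion, so ξ = X.
Moles: n_N = 1 − X; n_Q = 3X.
n_T = Σnᵢ = 1 + 2X.
With p_i = (n_i/n_T)P, K_p = p_Q^3 / (p_N).
Substituting and setting equal to 91.8 atm^2 gives a polynomial in X; the root in (0,1) is X = 0.561.

X = 0.561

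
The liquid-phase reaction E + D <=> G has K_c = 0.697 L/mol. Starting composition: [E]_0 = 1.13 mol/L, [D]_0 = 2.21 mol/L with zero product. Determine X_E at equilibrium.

X = 0.529

Let X = conversion of E; extent ξ = 1.13·X mol/L.
Concentrations: [E] = 1.13 − 1.13X; [D] = 2.21 − 1.13X; [G] = 1.13X.
K_c = [G] / ([E] [D]).
This equals 0.697 at X = 0.529 (the root in 0 < X < 1).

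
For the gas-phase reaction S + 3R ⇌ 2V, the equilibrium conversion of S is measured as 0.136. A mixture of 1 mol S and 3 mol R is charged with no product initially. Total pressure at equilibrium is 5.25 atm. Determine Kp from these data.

Kp = 0.00248 atm^-2

Let X = conversion of S (basis 1 mol S); extent of reaction ξ = X.
Mole table: n_S = 1 − X; n_R = 3 − 3X; n_V = 2X.
Summing: n_T = 4 − 2X.
At X = 0.136: n_S = 0.864, n_R = 2.59, n_V = 0.272, n_T = 3.73.
p_i = (n_i/n_T)·P. Kp = p_V^2 / (p_S p_R^3) = 0.00248 atm^-2.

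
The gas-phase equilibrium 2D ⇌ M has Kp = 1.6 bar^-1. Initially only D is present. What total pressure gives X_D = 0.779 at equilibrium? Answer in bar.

P = 3.04 bar

Basis: 1 mol D initially; let X = conversion of D. Extent ξ = 0.5X.
At extent ξ: n_D = 1 − X; n_M = 0.5X.
Total moles n_T = 1 − 0.5X.
Kp = p_M / (p_D^2) with p_i = (n_i/n_T)·P.
At X = 0.779: the mole-fraction product g(X) = Π y_i^ν_i = 4.869. Since Kp = g(X)·P^{-1}, P = (g/Kp)^(1/1) = (4.869/1.6)^(1/1) = 3.04 bar.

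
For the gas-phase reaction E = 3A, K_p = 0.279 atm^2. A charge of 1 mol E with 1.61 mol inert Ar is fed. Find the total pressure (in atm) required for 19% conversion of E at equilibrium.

P = 3.3 atm

Take 1 mol E as basis and let X be its fractional conversion, so ξ = X.
Moles: n_E = 1 − X; n_A = 3X; n_I = 1.61 (inert).
Total moles n_T = 2.61 + 2X.
K_p = p_A^3 / (p_E) with p_i = (n_i/n_T)·P.
At X = 0.19: the mole-fraction product g(X) = Π y_i^ν_i = 0.02557. Since K_p = g(X)·P^{2}, P = (K_p/g)^(1/2) = (0.279/0.02557)^(1/2) = 3.3 atm.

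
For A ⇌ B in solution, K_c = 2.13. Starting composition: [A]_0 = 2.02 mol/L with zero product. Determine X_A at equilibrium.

X = 0.681

Let X = conversion of A; extent ξ = 2.02·X mol/L.
Concentrations: [A] = 2.02 − 2.02X; [B] = 2.02X.
K_c = [B] / ([A]).
Setting equal to 2.13 and solving for X on (0,1) gives X = 0.681.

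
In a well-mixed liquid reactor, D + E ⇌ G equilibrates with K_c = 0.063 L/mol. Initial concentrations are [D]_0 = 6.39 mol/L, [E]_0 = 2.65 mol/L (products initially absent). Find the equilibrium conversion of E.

Let X = conversion of E; extent ξ = 2.65·X mol/L.
Concentrations: [D] = 6.39 − 2.65X; [E] = 2.65 − 2.65X; [G] = 2.65X.
K_c = [G] / ([D] [E]).
Solving K_c = 0.063 for X ∈ (0,1): X = 0.264.

X = 0.264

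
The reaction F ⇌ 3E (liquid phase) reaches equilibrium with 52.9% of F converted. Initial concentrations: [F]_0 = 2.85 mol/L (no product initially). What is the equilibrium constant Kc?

Let X = conversion of F.
Concentrations: [F] = 2.85 − 2.85X; [E] = 8.55X.
At X = 0.529: [F] = 1.34, [E] = 4.52.
Kc = [E]^3 / ([F]) = 68.9 (mol/L)^2.

Kc = 68.9 (mol/L)^2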